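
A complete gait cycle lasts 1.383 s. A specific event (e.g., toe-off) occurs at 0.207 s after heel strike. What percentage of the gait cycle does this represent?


pct = (event_time / cycle_time) * 100
pct = (0.207 / 1.383) * 100
ratio = 0.1497
pct = 14.9675


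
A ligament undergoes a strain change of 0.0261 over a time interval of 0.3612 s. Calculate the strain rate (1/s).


strain_rate = delta_strain / delta_t
strain_rate = 0.0261 / 0.3612
strain_rate = 0.0723


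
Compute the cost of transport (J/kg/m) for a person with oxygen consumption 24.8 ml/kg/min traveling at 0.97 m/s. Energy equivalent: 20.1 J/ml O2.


Power per kg = VO2 * 20.1 / 60
Power per kg = 24.8 * 20.1 / 60 = 8.3080 W/kg
Cost = power_per_kg / speed
Cost = 8.3080 / 0.97
Cost = 8.5649


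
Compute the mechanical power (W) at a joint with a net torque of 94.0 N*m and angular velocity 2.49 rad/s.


P = M * omega
P = 94.0 * 2.49
P = 234.0600


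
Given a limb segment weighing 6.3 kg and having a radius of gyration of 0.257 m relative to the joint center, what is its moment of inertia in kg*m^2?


I = m * k^2
I = 6.3 * 0.257^2
k^2 = 0.0660
I = 0.4161


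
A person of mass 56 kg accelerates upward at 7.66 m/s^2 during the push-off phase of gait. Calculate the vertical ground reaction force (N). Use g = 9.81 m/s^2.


GRF = m * (g + a)
GRF = 56 * (9.81 + 7.66)
GRF = 56 * 17.4700
GRF = 978.3200


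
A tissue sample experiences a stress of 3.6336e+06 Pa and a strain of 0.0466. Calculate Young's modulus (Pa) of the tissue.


E = stress / strain
E = 3.6336e+06 / 0.0466
E = 7.7974e+07


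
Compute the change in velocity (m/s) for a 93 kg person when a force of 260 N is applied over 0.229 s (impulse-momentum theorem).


J = F * dt = 260 * 0.229 = 59.5400 N*s
delta_v = J / m
delta_v = 59.5400 / 93
delta_v = 0.6402


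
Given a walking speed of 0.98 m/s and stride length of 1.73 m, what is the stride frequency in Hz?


f = v / stride_length
f = 0.98 / 1.73
f = 0.5665


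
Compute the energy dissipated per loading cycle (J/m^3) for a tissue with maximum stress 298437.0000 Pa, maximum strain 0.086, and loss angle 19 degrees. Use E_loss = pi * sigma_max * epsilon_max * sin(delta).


E_loss = pi * sigma_max * epsilon_max * sin(delta)
delta = 19 deg = 0.3316 rad
sin(delta) = 0.3256
E_loss = pi * 298437.0000 * 0.086 * 0.3256
E_loss = 26250.8220


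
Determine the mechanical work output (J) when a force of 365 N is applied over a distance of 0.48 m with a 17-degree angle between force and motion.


W = F * d * cos(theta)
theta = 17 deg = 0.2967 rad
cos(theta) = 0.9563
W = 365 * 0.48 * 0.9563
W = 167.5446


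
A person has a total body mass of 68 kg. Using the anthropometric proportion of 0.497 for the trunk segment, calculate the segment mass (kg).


m_segment = body_mass * fraction
m_segment = 68 * 0.497
m_segment = 33.7960


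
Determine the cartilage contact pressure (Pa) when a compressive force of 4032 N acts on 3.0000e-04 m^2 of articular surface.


P = F / A
P = 4032 / 3.0000e-04
P = 1.3440e+07


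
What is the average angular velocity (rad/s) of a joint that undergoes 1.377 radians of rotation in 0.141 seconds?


omega = delta_theta / delta_t
omega = 1.377 / 0.141
omega = 9.7660


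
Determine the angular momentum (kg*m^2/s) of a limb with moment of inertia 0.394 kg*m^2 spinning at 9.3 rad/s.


L = I * omega
L = 0.394 * 9.3
L = 3.6642


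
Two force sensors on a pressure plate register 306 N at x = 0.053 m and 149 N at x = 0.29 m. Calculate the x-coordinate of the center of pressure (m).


COP_x = (F1*x1 + F2*x2) / (F1 + F2)
COP_x = (306*0.053 + 149*0.29) / (306 + 149)
Numerator = 59.4280
Denominator = 455
COP_x = 0.1306


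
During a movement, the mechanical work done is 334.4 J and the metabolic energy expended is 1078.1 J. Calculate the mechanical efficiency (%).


eta = (W_mech / E_meta) * 100
eta = (334.4 / 1078.1) * 100
ratio = 0.3102
eta = 31.0175


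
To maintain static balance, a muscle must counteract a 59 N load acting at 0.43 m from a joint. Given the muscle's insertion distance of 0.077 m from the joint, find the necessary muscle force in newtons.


F_muscle = W * d_load / d_muscle
F_muscle = 59 * 0.43 / 0.077
Numerator = 25.3700
F_muscle = 329.4805


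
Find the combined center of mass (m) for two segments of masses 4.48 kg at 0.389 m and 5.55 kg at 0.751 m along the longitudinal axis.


COM = (m1*x1 + m2*x2) / (m1 + m2)
COM = (4.48*0.389 + 5.55*0.751) / (4.48 + 5.55)
Numerator = 5.9108
Denominator = 10.0300
COM = 0.5893


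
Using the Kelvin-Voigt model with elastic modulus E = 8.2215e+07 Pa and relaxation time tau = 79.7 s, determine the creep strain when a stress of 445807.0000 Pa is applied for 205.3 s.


epsilon(t) = (sigma/E) * (1 - exp(-t/tau))
sigma/E = 445807.0000 / 8.2215e+07 = 0.0054
exp(-t/tau) = exp(-205.3 / 79.7) = 0.0761
epsilon = 0.0054 * (1 - 0.0761)
epsilon = 0.0050


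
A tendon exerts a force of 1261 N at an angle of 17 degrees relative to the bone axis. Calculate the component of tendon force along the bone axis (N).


F_eff = F_tendon * cos(theta)
theta = 17 deg = 0.2967 rad
cos(theta) = 0.9563
F_eff = 1261 * 0.9563
F_eff = 1205.9003


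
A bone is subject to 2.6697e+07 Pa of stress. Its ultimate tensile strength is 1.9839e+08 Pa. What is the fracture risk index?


FRI = applied / ultimate
FRI = 2.6697e+07 / 1.9839e+08
FRI = 0.1346


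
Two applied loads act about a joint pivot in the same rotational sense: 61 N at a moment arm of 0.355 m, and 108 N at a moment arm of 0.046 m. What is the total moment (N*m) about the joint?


M = F1 * d1 + F2 * d2
M = 61 * 0.355 + 108 * 0.046
M = 21.6550 + 4.9680
M = 26.6230


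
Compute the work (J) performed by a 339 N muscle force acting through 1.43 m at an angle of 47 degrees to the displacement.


W = F * d * cos(theta)
theta = 47 deg = 0.8203 rad
cos(theta) = 0.6820
W = 339 * 1.43 * 0.6820
W = 330.6123


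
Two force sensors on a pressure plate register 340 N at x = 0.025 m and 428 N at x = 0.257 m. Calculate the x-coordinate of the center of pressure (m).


COP_x = (F1*x1 + F2*x2) / (F1 + F2)
COP_x = (340*0.025 + 428*0.257) / (340 + 428)
Numerator = 118.4960
Denominator = 768
COP_x = 0.1543


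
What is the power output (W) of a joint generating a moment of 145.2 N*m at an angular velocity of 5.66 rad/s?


P = M * omega
P = 145.2 * 5.66
P = 821.8320


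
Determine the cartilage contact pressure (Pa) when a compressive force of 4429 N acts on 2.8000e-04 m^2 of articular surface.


P = F / A
P = 4429 / 2.8000e-04
P = 1.5818e+07


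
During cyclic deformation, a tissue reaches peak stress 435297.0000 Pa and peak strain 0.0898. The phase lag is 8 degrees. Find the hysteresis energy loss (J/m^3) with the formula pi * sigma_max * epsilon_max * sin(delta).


E_loss = pi * sigma_max * epsilon_max * sin(delta)
delta = 8 deg = 0.1396 rad
sin(delta) = 0.1392
E_loss = pi * 435297.0000 * 0.0898 * 0.1392
E_loss = 17090.9887


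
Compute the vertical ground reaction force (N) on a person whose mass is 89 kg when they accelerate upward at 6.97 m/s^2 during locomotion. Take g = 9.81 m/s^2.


GRF = m * (g + a)
GRF = 89 * (9.81 + 6.97)
GRF = 89 * 16.7800
GRF = 1493.4200


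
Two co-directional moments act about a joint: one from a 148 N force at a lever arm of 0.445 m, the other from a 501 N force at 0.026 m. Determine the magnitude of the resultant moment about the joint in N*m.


M = F1 * d1 + F2 * d2
M = 148 * 0.445 + 501 * 0.026
M = 65.8600 + 13.0260
M = 78.8860


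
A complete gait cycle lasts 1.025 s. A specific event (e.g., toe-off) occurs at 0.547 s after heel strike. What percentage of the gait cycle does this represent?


pct = (event_time / cycle_time) * 100
pct = (0.547 / 1.025) * 100
ratio = 0.5337
pct = 53.3659


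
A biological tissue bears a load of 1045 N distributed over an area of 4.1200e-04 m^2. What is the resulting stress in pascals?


stress = F / A
stress = 1045 / 4.1200e-04
stress = 2.5364e+06


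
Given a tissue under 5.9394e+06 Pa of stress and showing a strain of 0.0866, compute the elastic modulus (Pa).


E = stress / strain
E = 5.9394e+06 / 0.0866
E = 6.8584e+07


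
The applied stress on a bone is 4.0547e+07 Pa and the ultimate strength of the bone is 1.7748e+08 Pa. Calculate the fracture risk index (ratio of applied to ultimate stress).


FRI = applied / ultimate
FRI = 4.0547e+07 / 1.7748e+08
FRI = 0.2285


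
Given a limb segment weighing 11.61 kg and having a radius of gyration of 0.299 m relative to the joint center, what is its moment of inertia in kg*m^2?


I = m * k^2
I = 11.61 * 0.299^2
k^2 = 0.0894
I = 1.0379


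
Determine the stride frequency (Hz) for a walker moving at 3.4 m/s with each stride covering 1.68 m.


f = v / stride_length
f = 3.4 / 1.68
f = 2.0238


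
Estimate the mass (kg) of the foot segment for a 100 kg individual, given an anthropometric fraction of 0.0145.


m_segment = body_mass * fraction
m_segment = 100 * 0.0145
m_segment = 1.4500


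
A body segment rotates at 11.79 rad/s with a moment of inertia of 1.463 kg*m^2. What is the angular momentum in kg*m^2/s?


L = I * omega
L = 1.463 * 11.79
L = 17.2488


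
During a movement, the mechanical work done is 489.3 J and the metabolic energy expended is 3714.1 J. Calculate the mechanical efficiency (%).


eta = (W_mech / E_meta) * 100
eta = (489.3 / 3714.1) * 100
ratio = 0.1317
eta = 13.1741


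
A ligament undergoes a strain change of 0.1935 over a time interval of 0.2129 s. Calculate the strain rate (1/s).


strain_rate = delta_strain / delta_t
strain_rate = 0.1935 / 0.2129
strain_rate = 0.9089


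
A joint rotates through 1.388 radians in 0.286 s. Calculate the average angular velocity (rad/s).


omega = delta_theta / delta_t
omega = 1.388 / 0.286
omega = 4.8531


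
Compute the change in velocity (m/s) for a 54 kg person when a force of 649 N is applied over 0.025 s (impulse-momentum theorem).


J = F * dt = 649 * 0.025 = 16.2250 N*s
delta_v = J / m
delta_v = 16.2250 / 54
delta_v = 0.3005


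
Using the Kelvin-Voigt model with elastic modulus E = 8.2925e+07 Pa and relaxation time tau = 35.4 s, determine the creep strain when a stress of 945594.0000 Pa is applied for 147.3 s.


epsilon(t) = (sigma/E) * (1 - exp(-t/tau))
sigma/E = 945594.0000 / 8.2925e+07 = 0.0114
exp(-t/tau) = exp(-147.3 / 35.4) = 0.0156
epsilon = 0.0114 * (1 - 0.0156)
epsilon = 0.0112


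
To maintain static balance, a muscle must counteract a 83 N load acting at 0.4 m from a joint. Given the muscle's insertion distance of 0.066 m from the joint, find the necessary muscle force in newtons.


F_muscle = W * d_load / d_muscle
F_muscle = 83 * 0.4 / 0.066
Numerator = 33.2000
F_muscle = 503.0303


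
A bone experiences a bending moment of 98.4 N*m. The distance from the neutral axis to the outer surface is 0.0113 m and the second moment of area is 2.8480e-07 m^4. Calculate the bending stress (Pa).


sigma = M * c / I
sigma = 98.4 * 0.0113 / 2.8480e-07
M * c = 1.1119
sigma = 3.9042e+06


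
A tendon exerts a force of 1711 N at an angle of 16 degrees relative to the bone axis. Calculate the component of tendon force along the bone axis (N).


F_eff = F_tendon * cos(theta)
theta = 16 deg = 0.2793 rad
cos(theta) = 0.9613
F_eff = 1711 * 0.9613
F_eff = 1644.7188


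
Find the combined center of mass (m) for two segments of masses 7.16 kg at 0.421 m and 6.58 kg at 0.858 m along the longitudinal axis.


COM = (m1*x1 + m2*x2) / (m1 + m2)
COM = (7.16*0.421 + 6.58*0.858) / (7.16 + 6.58)
Numerator = 8.6600
Denominator = 13.7400
COM = 0.6303


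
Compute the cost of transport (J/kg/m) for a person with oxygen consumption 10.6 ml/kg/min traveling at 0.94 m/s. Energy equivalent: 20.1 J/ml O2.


Power per kg = VO2 * 20.1 / 60
Power per kg = 10.6 * 20.1 / 60 = 3.5510 W/kg
Cost = power_per_kg / speed
Cost = 3.5510 / 0.94
Cost = 3.7777


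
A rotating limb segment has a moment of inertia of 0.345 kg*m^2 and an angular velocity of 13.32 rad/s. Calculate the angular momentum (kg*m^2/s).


L = I * omega
L = 0.345 * 13.32
L = 4.5954


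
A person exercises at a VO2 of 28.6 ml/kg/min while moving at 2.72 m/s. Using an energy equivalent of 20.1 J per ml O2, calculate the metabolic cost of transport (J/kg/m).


Power per kg = VO2 * 20.1 / 60
Power per kg = 28.6 * 20.1 / 60 = 9.5810 W/kg
Cost = power_per_kg / speed
Cost = 9.5810 / 2.72
Cost = 3.5224


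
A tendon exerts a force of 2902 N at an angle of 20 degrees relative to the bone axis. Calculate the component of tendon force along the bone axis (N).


F_eff = F_tendon * cos(theta)
theta = 20 deg = 0.3491 rad
cos(theta) = 0.9397
F_eff = 2902 * 0.9397
F_eff = 2726.9880


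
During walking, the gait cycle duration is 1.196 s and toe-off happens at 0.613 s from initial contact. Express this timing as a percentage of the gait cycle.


pct = (event_time / cycle_time) * 100
pct = (0.613 / 1.196) * 100
ratio = 0.5125
pct = 51.2542


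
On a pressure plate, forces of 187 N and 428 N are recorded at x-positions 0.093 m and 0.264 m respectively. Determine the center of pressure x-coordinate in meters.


COP_x = (F1*x1 + F2*x2) / (F1 + F2)
COP_x = (187*0.093 + 428*0.264) / (187 + 428)
Numerator = 130.3830
Denominator = 615
COP_x = 0.2120


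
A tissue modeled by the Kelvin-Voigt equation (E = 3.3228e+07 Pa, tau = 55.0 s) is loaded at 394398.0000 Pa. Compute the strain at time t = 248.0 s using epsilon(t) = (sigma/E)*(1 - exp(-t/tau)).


epsilon(t) = (sigma/E) * (1 - exp(-t/tau))
sigma/E = 394398.0000 / 3.3228e+07 = 0.0119
exp(-t/tau) = exp(-248.0 / 55.0) = 0.0110
epsilon = 0.0119 * (1 - 0.0110)
epsilon = 0.0117


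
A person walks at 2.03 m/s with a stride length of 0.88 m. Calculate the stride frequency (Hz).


f = v / stride_length
f = 2.03 / 0.88
f = 2.3068


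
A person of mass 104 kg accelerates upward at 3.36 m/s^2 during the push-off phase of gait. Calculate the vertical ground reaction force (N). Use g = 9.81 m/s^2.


GRF = m * (g + a)
GRF = 104 * (9.81 + 3.36)
GRF = 104 * 13.1700
GRF = 1369.6800


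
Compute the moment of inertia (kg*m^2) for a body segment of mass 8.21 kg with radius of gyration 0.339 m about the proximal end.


I = m * k^2
I = 8.21 * 0.339^2
k^2 = 0.1149
I = 0.9435


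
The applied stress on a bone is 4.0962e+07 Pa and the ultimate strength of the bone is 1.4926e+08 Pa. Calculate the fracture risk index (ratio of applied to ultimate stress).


FRI = applied / ultimate
FRI = 4.0962e+07 / 1.4926e+08
FRI = 0.2744


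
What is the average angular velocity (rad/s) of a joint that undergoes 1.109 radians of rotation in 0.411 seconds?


omega = delta_theta / delta_t
omega = 1.109 / 0.411
omega = 2.6983


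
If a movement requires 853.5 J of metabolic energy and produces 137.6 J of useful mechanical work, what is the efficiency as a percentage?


eta = (W_mech / E_meta) * 100
eta = (137.6 / 853.5) * 100
ratio = 0.1612
eta = 16.1219


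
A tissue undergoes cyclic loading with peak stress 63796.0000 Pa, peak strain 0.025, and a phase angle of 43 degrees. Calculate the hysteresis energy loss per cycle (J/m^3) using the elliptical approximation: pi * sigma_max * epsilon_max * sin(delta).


E_loss = pi * sigma_max * epsilon_max * sin(delta)
delta = 43 deg = 0.7505 rad
sin(delta) = 0.6820
E_loss = pi * 63796.0000 * 0.025 * 0.6820
E_loss = 3417.1706


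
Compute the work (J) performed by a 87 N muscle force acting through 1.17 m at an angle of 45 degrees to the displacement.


W = F * d * cos(theta)
theta = 45 deg = 0.7854 rad
cos(theta) = 0.7071
W = 87 * 1.17 * 0.7071
W = 71.9764


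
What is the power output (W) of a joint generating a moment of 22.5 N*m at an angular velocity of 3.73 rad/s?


P = M * omega
P = 22.5 * 3.73
P = 83.9250


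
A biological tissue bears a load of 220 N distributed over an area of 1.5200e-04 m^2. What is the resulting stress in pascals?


stress = F / A
stress = 220 / 1.5200e-04
stress = 1.4474e+06


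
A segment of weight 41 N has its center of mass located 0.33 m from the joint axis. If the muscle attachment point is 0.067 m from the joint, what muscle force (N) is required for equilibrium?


F_muscle = W * d_load / d_muscle
F_muscle = 41 * 0.33 / 0.067
Numerator = 13.5300
F_muscle = 201.9403


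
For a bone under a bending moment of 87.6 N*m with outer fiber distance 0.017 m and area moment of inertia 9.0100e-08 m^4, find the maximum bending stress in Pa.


sigma = M * c / I
sigma = 87.6 * 0.017 / 9.0100e-08
M * c = 1.4892
sigma = 1.6528e+07


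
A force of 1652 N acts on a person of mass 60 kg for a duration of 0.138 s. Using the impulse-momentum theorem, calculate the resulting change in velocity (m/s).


J = F * dt = 1652 * 0.138 = 227.9760 N*s
delta_v = J / m
delta_v = 227.9760 / 60
delta_v = 3.7996


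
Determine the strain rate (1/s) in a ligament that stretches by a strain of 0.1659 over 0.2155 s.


strain_rate = delta_strain / delta_t
strain_rate = 0.1659 / 0.2155
strain_rate = 0.7698


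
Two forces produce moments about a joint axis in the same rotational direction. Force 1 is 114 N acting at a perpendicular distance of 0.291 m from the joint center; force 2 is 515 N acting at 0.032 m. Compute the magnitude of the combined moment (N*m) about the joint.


M = F1 * d1 + F2 * d2
M = 114 * 0.291 + 515 * 0.032
M = 33.1740 + 16.4800
M = 49.6540


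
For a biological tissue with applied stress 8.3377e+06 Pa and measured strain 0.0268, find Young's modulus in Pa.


E = stress / strain
E = 8.3377e+06 / 0.0268
E = 3.1111e+08


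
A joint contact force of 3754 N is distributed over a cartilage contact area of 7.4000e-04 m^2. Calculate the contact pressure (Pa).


P = F / A
P = 3754 / 7.4000e-04
P = 5.0730e+06


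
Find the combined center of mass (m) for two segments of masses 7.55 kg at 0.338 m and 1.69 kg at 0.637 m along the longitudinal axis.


COM = (m1*x1 + m2*x2) / (m1 + m2)
COM = (7.55*0.338 + 1.69*0.637) / (7.55 + 1.69)
Numerator = 3.6284
Denominator = 9.2400
COM = 0.3927


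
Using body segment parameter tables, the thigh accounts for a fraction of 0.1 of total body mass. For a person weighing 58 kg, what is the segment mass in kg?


m_segment = body_mass * fraction
m_segment = 58 * 0.1
m_segment = 5.8000


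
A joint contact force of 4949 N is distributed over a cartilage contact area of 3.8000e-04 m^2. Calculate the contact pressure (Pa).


P = F / A
P = 4949 / 3.8000e-04
P = 1.3024e+07


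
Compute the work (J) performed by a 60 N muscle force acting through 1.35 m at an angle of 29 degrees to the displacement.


W = F * d * cos(theta)
theta = 29 deg = 0.5061 rad
cos(theta) = 0.8746
W = 60 * 1.35 * 0.8746
W = 70.8442


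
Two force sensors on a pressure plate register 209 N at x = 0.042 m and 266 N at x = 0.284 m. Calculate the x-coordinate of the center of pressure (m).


COP_x = (F1*x1 + F2*x2) / (F1 + F2)
COP_x = (209*0.042 + 266*0.284) / (209 + 266)
Numerator = 84.3220
Denominator = 475
COP_x = 0.1775


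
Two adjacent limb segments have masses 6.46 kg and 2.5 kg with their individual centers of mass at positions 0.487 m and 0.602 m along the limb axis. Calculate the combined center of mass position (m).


COM = (m1*x1 + m2*x2) / (m1 + m2)
COM = (6.46*0.487 + 2.5*0.602) / (6.46 + 2.5)
Numerator = 4.6510
Denominator = 8.9600
COM = 0.5191


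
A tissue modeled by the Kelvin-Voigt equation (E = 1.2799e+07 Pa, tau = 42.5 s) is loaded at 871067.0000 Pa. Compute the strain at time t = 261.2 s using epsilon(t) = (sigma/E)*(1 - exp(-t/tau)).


epsilon(t) = (sigma/E) * (1 - exp(-t/tau))
sigma/E = 871067.0000 / 1.2799e+07 = 0.0681
exp(-t/tau) = exp(-261.2 / 42.5) = 0.0021
epsilon = 0.0681 * (1 - 0.0021)
epsilon = 0.0679


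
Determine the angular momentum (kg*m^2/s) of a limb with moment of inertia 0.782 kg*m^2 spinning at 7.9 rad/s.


L = I * omega
L = 0.782 * 7.9
L = 6.1778


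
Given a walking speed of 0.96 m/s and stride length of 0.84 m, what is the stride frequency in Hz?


f = v / stride_length
f = 0.96 / 0.84
f = 1.1429


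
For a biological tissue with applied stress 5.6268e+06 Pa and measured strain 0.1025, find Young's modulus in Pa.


E = stress / strain
E = 5.6268e+06 / 0.1025
E = 5.4896e+07


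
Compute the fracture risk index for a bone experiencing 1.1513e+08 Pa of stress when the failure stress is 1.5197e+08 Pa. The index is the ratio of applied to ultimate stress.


FRI = applied / ultimate
FRI = 1.1513e+08 / 1.5197e+08
FRI = 0.7576


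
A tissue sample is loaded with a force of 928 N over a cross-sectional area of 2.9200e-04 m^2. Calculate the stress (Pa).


stress = F / A
stress = 928 / 2.9200e-04
stress = 3.1781e+06


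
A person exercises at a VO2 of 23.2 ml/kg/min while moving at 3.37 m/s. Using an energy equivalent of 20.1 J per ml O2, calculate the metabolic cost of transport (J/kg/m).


Power per kg = VO2 * 20.1 / 60
Power per kg = 23.2 * 20.1 / 60 = 7.7720 W/kg
Cost = power_per_kg / speed
Cost = 7.7720 / 3.37
Cost = 2.3062


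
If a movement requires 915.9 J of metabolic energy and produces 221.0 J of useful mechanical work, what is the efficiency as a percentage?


eta = (W_mech / E_meta) * 100
eta = (221.0 / 915.9) * 100
ratio = 0.2413
eta = 24.1293


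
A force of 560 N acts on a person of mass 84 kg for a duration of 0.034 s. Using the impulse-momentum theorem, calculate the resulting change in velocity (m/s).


J = F * dt = 560 * 0.034 = 19.0400 N*s
delta_v = J / m
delta_v = 19.0400 / 84
delta_v = 0.2267


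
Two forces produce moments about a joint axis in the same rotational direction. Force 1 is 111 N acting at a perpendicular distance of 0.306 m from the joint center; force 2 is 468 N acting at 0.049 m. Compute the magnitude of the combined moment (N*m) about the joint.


M = F1 * d1 + F2 * d2
M = 111 * 0.306 + 468 * 0.049
M = 33.9660 + 22.9320
M = 56.8980


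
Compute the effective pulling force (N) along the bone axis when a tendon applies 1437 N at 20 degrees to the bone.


F_eff = F_tendon * cos(theta)
theta = 20 deg = 0.3491 rad
cos(theta) = 0.9397
F_eff = 1437 * 0.9397
F_eff = 1350.3383


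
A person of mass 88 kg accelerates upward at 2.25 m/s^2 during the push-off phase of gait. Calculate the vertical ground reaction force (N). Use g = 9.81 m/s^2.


GRF = m * (g + a)
GRF = 88 * (9.81 + 2.25)
GRF = 88 * 12.0600
GRF = 1061.2800


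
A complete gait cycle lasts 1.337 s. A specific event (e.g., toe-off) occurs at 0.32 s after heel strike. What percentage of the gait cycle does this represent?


pct = (event_time / cycle_time) * 100
pct = (0.32 / 1.337) * 100
ratio = 0.2393
pct = 23.9342


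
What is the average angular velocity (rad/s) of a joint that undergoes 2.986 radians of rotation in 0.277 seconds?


omega = delta_theta / delta_t
omega = 2.986 / 0.277
omega = 10.7798


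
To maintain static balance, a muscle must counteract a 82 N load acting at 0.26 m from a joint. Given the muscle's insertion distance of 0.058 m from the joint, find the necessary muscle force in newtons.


F_muscle = W * d_load / d_muscle
F_muscle = 82 * 0.26 / 0.058
Numerator = 21.3200
F_muscle = 367.5862


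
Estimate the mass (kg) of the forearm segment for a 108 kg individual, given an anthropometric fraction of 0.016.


m_segment = body_mass * fraction
m_segment = 108 * 0.016
m_segment = 1.7280


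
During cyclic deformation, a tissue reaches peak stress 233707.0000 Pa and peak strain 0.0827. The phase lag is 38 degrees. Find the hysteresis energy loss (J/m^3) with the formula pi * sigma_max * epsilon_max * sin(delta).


E_loss = pi * sigma_max * epsilon_max * sin(delta)
delta = 38 deg = 0.6632 rad
sin(delta) = 0.6157
E_loss = pi * 233707.0000 * 0.0827 * 0.6157
E_loss = 37382.5637


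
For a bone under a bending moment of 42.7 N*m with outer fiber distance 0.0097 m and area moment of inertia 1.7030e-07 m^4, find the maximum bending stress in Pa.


sigma = M * c / I
sigma = 42.7 * 0.0097 / 1.7030e-07
M * c = 0.4142
sigma = 2.4321e+06


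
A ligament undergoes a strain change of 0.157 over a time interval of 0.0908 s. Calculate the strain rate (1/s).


strain_rate = delta_strain / delta_t
strain_rate = 0.157 / 0.0908
strain_rate = 1.7291


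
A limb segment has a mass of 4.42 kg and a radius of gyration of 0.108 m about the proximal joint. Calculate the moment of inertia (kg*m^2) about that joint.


I = m * k^2
I = 4.42 * 0.108^2
k^2 = 0.0117
I = 0.0516


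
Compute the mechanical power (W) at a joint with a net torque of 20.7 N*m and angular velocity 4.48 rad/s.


P = M * omega
P = 20.7 * 4.48
P = 92.7360


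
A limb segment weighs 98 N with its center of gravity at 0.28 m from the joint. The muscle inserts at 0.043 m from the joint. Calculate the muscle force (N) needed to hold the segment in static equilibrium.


F_muscle = W * d_load / d_muscle
F_muscle = 98 * 0.28 / 0.043
Numerator = 27.4400
F_muscle = 638.1395


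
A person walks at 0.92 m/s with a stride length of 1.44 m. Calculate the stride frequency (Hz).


f = v / stride_length
f = 0.92 / 1.44
f = 0.6389


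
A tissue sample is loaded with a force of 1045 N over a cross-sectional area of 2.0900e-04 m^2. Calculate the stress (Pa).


stress = F / A
stress = 1045 / 2.0900e-04
stress = 5.0000e+06


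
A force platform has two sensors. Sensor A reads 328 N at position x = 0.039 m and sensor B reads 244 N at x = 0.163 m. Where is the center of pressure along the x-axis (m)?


COP_x = (F1*x1 + F2*x2) / (F1 + F2)
COP_x = (328*0.039 + 244*0.163) / (328 + 244)
Numerator = 52.5640
Denominator = 572
COP_x = 0.0919


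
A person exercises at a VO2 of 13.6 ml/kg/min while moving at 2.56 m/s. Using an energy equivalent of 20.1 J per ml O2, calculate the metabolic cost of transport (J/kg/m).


Power per kg = VO2 * 20.1 / 60
Power per kg = 13.6 * 20.1 / 60 = 4.5560 W/kg
Cost = power_per_kg / speed
Cost = 4.5560 / 2.56
Cost = 1.7797


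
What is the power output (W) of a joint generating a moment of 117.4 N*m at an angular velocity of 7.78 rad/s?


P = M * omega
P = 117.4 * 7.78
P = 913.3720


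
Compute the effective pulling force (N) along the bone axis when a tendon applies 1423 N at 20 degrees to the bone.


F_eff = F_tendon * cos(theta)
theta = 20 deg = 0.3491 rad
cos(theta) = 0.9397
F_eff = 1423 * 0.9397
F_eff = 1337.1826


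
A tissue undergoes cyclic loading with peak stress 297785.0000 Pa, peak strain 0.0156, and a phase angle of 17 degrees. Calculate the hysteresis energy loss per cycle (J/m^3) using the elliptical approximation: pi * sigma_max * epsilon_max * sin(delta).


E_loss = pi * sigma_max * epsilon_max * sin(delta)
delta = 17 deg = 0.2967 rad
sin(delta) = 0.2924
E_loss = pi * 297785.0000 * 0.0156 * 0.2924
E_loss = 4266.9016


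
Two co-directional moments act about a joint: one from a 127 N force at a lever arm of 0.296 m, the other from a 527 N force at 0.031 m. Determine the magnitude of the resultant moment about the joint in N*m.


M = F1 * d1 + F2 * d2
M = 127 * 0.296 + 527 * 0.031
M = 37.5920 + 16.3370
M = 53.9290


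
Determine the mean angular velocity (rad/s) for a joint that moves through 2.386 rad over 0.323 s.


omega = delta_theta / delta_t
omega = 2.386 / 0.323
omega = 7.3870


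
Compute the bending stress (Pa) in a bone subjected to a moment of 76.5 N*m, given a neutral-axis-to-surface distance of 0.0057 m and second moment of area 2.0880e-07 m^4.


sigma = M * c / I
sigma = 76.5 * 0.0057 / 2.0880e-07
M * c = 0.4360
sigma = 2.0884e+06


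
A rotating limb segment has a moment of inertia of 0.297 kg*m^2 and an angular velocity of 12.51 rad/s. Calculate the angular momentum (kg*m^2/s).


L = I * omega
L = 0.297 * 12.51
L = 3.7155


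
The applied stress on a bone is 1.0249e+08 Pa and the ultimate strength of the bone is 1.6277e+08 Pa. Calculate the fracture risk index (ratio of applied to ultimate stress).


FRI = applied / ultimate
FRI = 1.0249e+08 / 1.6277e+08
FRI = 0.6297


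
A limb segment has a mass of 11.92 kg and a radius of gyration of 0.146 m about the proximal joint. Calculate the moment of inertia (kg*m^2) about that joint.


I = m * k^2
I = 11.92 * 0.146^2
k^2 = 0.0213
I = 0.2541


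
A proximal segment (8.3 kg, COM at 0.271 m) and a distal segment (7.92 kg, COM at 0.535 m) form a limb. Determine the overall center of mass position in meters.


COM = (m1*x1 + m2*x2) / (m1 + m2)
COM = (8.3*0.271 + 7.92*0.535) / (8.3 + 7.92)
Numerator = 6.4865
Denominator = 16.2200
COM = 0.3999


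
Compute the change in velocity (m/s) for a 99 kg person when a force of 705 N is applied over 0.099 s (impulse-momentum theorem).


J = F * dt = 705 * 0.099 = 69.7950 N*s
delta_v = J / m
delta_v = 69.7950 / 99
delta_v = 0.7050


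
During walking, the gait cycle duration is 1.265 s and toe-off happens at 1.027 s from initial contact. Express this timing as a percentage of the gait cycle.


pct = (event_time / cycle_time) * 100
pct = (1.027 / 1.265) * 100
ratio = 0.8119
pct = 81.1858


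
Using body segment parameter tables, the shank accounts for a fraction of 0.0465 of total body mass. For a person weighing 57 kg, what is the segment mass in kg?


m_segment = body_mass * fraction
m_segment = 57 * 0.0465
m_segment = 2.6505


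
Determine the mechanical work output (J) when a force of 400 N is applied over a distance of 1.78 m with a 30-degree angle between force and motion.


W = F * d * cos(theta)
theta = 30 deg = 0.5236 rad
cos(theta) = 0.8660
W = 400 * 1.78 * 0.8660
W = 616.6101


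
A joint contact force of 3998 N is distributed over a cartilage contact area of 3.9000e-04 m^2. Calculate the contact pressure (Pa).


P = F / A
P = 3998 / 3.9000e-04
P = 1.0251e+07


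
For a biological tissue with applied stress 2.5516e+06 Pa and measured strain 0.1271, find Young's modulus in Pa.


E = stress / strain
E = 2.5516e+06 / 0.1271
E = 2.0076e+07


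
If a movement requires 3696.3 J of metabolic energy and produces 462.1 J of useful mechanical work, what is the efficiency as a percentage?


eta = (W_mech / E_meta) * 100
eta = (462.1 / 3696.3) * 100
ratio = 0.1250
eta = 12.5017


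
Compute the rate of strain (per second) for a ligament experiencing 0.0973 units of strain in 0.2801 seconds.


strain_rate = delta_strain / delta_t
strain_rate = 0.0973 / 0.2801
strain_rate = 0.3474


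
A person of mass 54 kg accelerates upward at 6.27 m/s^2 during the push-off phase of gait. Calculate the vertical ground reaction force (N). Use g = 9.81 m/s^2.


GRF = m * (g + a)
GRF = 54 * (9.81 + 6.27)
GRF = 54 * 16.0800
GRF = 868.3200


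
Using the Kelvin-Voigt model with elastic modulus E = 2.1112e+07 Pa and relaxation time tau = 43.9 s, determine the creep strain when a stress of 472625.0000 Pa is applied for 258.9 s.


epsilon(t) = (sigma/E) * (1 - exp(-t/tau))
sigma/E = 472625.0000 / 2.1112e+07 = 0.0224
exp(-t/tau) = exp(-258.9 / 43.9) = 0.0027
epsilon = 0.0224 * (1 - 0.0027)
epsilon = 0.0223


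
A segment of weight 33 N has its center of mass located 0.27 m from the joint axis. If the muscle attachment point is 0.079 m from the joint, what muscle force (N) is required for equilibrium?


F_muscle = W * d_load / d_muscle
F_muscle = 33 * 0.27 / 0.079
Numerator = 8.9100
F_muscle = 112.7848


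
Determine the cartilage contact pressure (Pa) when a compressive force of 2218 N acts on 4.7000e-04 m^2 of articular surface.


P = F / A
P = 2218 / 4.7000e-04
P = 4.7191e+06


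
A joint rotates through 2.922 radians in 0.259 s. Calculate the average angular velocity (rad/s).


omega = delta_theta / delta_t
omega = 2.922 / 0.259
omega = 11.2819


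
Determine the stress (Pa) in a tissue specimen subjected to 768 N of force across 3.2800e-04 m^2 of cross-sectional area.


stress = F / A
stress = 768 / 3.2800e-04
stress = 2.3415e+06


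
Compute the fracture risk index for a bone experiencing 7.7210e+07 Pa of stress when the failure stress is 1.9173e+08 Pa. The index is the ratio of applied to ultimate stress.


FRI = applied / ultimate
FRI = 7.7210e+07 / 1.9173e+08
FRI = 0.4027


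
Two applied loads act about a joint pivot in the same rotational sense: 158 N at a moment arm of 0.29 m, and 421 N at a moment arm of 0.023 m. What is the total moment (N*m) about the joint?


M = F1 * d1 + F2 * d2
M = 158 * 0.29 + 421 * 0.023
M = 45.8200 + 9.6830
M = 55.5030


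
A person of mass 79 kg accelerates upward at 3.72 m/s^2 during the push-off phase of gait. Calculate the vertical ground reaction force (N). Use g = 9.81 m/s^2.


GRF = m * (g + a)
GRF = 79 * (9.81 + 3.72)
GRF = 79 * 13.5300
GRF = 1068.8700


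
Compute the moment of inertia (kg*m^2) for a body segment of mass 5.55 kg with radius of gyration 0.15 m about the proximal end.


I = m * k^2
I = 5.55 * 0.15^2
k^2 = 0.0225
I = 0.1249


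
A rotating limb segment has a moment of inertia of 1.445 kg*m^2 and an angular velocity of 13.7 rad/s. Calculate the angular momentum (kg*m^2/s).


L = I * omega
L = 1.445 * 13.7
L = 19.7965


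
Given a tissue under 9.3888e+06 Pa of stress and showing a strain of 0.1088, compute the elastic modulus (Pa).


E = stress / strain
E = 9.3888e+06 / 0.1088
E = 8.6294e+07


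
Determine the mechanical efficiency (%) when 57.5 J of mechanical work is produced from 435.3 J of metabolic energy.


eta = (W_mech / E_meta) * 100
eta = (57.5 / 435.3) * 100
ratio = 0.1321
eta = 13.2093


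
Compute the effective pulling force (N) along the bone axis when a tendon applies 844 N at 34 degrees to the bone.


F_eff = F_tendon * cos(theta)
theta = 34 deg = 0.5934 rad
cos(theta) = 0.8290
F_eff = 844 * 0.8290
F_eff = 699.7077


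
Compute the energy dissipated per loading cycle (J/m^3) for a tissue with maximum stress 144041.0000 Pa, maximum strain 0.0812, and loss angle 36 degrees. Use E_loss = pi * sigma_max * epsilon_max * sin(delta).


E_loss = pi * sigma_max * epsilon_max * sin(delta)
delta = 36 deg = 0.6283 rad
sin(delta) = 0.5878
E_loss = pi * 144041.0000 * 0.0812 * 0.5878
E_loss = 21597.8597


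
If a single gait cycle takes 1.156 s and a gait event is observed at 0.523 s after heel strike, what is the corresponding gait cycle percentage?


pct = (event_time / cycle_time) * 100
pct = (0.523 / 1.156) * 100
ratio = 0.4524
pct = 45.2422


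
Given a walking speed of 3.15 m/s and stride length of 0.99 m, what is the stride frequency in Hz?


f = v / stride_length
f = 3.15 / 0.99
f = 3.1818


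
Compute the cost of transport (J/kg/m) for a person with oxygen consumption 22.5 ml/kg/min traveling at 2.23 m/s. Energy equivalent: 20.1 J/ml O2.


Power per kg = VO2 * 20.1 / 60
Power per kg = 22.5 * 20.1 / 60 = 7.5375 W/kg
Cost = power_per_kg / speed
Cost = 7.5375 / 2.23
Cost = 3.3800


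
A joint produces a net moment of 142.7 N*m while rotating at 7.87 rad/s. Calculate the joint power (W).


P = M * omega
P = 142.7 * 7.87
P = 1123.0490


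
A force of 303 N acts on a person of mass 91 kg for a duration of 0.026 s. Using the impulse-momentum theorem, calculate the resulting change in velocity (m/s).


J = F * dt = 303 * 0.026 = 7.8780 N*s
delta_v = J / m
delta_v = 7.8780 / 91
delta_v = 0.0866


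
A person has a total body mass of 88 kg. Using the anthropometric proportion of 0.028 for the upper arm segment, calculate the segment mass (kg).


m_segment = body_mass * fraction
m_segment = 88 * 0.028
m_segment = 2.4640


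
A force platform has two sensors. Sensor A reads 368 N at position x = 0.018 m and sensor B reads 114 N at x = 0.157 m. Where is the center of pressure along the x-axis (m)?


COP_x = (F1*x1 + F2*x2) / (F1 + F2)
COP_x = (368*0.018 + 114*0.157) / (368 + 114)
Numerator = 24.5220
Denominator = 482
COP_x = 0.0509


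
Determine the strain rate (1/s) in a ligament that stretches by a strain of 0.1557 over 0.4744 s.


strain_rate = delta_strain / delta_t
strain_rate = 0.1557 / 0.4744
strain_rate = 0.3282


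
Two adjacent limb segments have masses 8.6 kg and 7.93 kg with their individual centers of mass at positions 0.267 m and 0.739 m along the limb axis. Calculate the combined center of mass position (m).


COM = (m1*x1 + m2*x2) / (m1 + m2)
COM = (8.6*0.267 + 7.93*0.739) / (8.6 + 7.93)
Numerator = 8.1565
Denominator = 16.5300
COM = 0.4934


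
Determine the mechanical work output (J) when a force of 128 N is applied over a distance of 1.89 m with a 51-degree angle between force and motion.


W = F * d * cos(theta)
theta = 51 deg = 0.8901 rad
cos(theta) = 0.6293
W = 128 * 1.89 * 0.6293
W = 152.2452


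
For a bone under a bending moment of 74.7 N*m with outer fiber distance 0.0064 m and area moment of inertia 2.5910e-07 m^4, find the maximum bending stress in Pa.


sigma = M * c / I
sigma = 74.7 * 0.0064 / 2.5910e-07
M * c = 0.4781
sigma = 1.8452e+06


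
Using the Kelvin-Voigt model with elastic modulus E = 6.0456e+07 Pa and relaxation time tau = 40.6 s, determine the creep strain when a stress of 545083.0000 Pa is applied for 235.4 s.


epsilon(t) = (sigma/E) * (1 - exp(-t/tau))
sigma/E = 545083.0000 / 6.0456e+07 = 0.0090
exp(-t/tau) = exp(-235.4 / 40.6) = 0.0030
epsilon = 0.0090 * (1 - 0.0030)
epsilon = 0.0090


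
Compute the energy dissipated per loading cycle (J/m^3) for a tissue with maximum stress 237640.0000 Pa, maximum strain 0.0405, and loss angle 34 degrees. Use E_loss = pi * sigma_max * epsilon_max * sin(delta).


E_loss = pi * sigma_max * epsilon_max * sin(delta)
delta = 34 deg = 0.5934 rad
sin(delta) = 0.5592
E_loss = pi * 237640.0000 * 0.0405 * 0.5592
E_loss = 16907.7606


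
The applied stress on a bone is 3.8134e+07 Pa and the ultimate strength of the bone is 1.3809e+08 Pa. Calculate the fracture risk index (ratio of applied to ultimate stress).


FRI = applied / ultimate
FRI = 3.8134e+07 / 1.3809e+08
FRI = 0.2762


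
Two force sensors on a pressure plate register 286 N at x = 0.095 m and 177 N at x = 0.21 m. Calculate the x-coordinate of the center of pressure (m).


COP_x = (F1*x1 + F2*x2) / (F1 + F2)
COP_x = (286*0.095 + 177*0.21) / (286 + 177)
Numerator = 64.3400
Denominator = 463
COP_x = 0.1390


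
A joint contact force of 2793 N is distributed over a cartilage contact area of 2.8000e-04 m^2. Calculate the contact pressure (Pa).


P = F / A
P = 2793 / 2.8000e-04
P = 9.9750e+06


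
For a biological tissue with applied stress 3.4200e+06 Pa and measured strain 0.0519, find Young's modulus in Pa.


E = stress / strain
E = 3.4200e+06 / 0.0519
E = 6.5896e+07


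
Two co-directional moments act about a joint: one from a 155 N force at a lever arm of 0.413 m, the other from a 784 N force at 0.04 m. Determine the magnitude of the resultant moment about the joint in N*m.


M = F1 * d1 + F2 * d2
M = 155 * 0.413 + 784 * 0.04
M = 64.0150 + 31.3600
M = 95.3750


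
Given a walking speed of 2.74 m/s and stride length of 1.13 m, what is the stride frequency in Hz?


f = v / stride_length
f = 2.74 / 1.13
f = 2.4248


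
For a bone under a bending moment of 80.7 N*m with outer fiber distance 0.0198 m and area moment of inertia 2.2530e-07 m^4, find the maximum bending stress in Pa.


sigma = M * c / I
sigma = 80.7 * 0.0198 / 2.2530e-07
M * c = 1.5979
sigma = 7.0921e+06


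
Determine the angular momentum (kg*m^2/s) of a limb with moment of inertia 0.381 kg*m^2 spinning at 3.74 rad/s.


L = I * omega
L = 0.381 * 3.74
L = 1.4249


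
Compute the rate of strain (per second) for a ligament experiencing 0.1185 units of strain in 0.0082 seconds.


strain_rate = delta_strain / delta_t
strain_rate = 0.1185 / 0.0082
strain_rate = 14.4512
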